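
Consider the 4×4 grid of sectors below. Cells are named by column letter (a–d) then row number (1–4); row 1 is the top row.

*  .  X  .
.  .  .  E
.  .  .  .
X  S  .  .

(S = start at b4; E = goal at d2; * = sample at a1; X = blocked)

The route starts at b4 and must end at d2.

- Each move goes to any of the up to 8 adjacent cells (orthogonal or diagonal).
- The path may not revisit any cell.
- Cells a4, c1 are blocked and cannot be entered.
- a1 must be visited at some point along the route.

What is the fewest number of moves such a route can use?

Any route passes through a1 somewhere between b4 and d2. Summing Chebyshev distances along the two legs (b4 → a1 → d2) gives a lower bound of 3 + 3 = 6 moves.
A route of 6 moves achieves this: b4 → a3 → a2 → a1 → b1 → c2 → d2.
Since 6 matches the lower bound, it is optimal.

6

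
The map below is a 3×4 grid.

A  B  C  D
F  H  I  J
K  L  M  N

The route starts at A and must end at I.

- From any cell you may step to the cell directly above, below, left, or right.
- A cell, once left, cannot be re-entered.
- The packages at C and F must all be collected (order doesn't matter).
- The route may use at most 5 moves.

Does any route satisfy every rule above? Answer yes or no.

yes

One route that works: A → F → H → B → C → I.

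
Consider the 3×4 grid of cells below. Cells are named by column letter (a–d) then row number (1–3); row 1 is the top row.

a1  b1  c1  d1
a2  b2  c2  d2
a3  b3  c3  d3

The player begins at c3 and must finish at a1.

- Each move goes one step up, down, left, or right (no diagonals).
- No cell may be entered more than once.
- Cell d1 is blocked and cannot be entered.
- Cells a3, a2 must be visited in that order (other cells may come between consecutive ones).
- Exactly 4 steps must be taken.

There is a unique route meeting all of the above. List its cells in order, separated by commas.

c3, b3, a3, a2, a1

The waypoints must appear in the order a3, a2, with no cell reused.
Route from c3: left 2 to a3, up 2 to a1 — 4 moves in all.
Check: order respected (a3 at step 2, a2 at step 3); 4 moves as required.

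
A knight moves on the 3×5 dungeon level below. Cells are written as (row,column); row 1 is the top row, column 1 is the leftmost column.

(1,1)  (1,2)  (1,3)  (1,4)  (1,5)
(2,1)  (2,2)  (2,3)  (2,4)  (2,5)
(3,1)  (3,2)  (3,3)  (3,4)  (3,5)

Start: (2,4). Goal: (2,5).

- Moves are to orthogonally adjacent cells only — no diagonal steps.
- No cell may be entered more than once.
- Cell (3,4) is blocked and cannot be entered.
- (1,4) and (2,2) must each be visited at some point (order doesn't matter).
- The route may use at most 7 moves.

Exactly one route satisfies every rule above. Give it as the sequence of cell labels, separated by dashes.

(2,4) - (2,3) - (2,2) - (1,2) - (1,3) - (1,4) - (1,5) - (2,5)

The budget equals the shortest possible length, so every move has to be on a shortest route through the required cells.
Route from (2,4): 2× left (reaching (2,2)), up to (1,2), 3× right (reaching (1,5)), down to (2,5) — 7 moves in all.
Check: all required cells visited; 7 ≤ 7 moves.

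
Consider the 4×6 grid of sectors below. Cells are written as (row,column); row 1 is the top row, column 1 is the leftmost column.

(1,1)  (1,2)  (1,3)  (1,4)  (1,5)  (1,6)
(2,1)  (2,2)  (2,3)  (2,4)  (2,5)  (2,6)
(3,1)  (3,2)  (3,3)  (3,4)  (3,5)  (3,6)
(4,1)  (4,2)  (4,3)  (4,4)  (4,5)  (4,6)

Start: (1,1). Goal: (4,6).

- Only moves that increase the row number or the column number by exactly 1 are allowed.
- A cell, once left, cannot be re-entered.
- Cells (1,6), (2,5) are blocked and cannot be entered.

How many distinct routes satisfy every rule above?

40

A right/down-only route from (1,1) to (4,6) makes exactly 3 down-moves and 5 right-moves in some order.
With no other constraints that would be C(8,3) = 56 routes.
Subtract routes through each blocked cell (inclusion–exclusion for overlaps): − through (1,6): 1 − through (2,5): 15 → 40.
That gives 40 routes.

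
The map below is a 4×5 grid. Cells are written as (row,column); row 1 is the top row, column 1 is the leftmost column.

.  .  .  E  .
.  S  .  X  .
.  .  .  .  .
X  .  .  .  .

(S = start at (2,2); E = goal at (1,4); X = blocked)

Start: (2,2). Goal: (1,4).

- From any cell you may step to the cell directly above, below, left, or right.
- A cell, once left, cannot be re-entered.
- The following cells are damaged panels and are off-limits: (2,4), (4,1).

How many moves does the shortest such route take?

The Manhattan distance from (2,2) to (1,4) is |2−1| + |2−4| = 3, so at least 3 moves are needed.
A route of 3 moves achieves this: (2,2) → (1,2) → (1,3) → (1,4).
Since 3 matches the lower bound, it is optimal.

3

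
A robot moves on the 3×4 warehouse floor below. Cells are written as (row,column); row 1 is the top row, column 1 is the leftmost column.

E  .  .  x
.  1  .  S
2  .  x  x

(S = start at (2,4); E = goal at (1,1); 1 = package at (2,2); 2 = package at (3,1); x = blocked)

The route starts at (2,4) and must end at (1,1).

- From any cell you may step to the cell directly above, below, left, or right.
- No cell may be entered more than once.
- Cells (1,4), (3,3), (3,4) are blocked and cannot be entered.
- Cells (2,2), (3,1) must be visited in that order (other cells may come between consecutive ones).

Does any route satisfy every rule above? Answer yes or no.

One route that works: (2,4) → (2,3) → (2,2) → (3,2) → (3,1) → (2,1) → (1,1).

yes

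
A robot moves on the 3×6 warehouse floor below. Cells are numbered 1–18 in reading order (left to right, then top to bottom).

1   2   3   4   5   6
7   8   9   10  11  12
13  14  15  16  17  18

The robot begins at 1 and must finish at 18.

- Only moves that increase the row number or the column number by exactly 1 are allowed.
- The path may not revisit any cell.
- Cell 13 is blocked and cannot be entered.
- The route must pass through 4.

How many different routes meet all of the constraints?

6

A right/down-only route from 1 to 18 makes exactly 2 down-moves and 5 right-moves in some order.
With no other constraints that would be C(7,2) = 21 routes.
Split at 4 and multiply the segment counts (each segment already excludes blocked cells): 1→4: 1; 4→18: 6; product = 6.
That gives 6 routes.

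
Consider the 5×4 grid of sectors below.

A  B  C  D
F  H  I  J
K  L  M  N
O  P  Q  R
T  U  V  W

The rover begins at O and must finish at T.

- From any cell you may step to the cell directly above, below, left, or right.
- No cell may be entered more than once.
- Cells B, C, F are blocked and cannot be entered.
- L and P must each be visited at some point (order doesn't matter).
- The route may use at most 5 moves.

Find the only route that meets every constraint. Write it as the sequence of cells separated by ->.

O -> K -> L -> P -> U -> T

The budget equals the shortest possible length, so every move has to be on a shortest route through the required cells.
Route from O: up 1 to K, right 1 to L, down 2 to U, left 1 to T — 5 moves in all.
Check: all required cells visited; 5 ≤ 5 moves.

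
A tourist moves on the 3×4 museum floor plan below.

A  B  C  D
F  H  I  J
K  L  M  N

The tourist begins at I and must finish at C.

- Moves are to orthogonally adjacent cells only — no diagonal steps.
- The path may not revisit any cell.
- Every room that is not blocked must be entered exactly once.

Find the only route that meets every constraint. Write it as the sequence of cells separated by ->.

Need to visit all 12 open cells exactly once, starting at I and ending at C.
Route from I: left 1 to H, up 1 to B, left 1 to A, down 2 to K, right 3 to N, up 2 to D, left 1 to C — 11 moves in all.
Check: all 12 open cells covered.

I -> H -> B -> A -> F -> K -> L -> M -> N -> J -> D -> C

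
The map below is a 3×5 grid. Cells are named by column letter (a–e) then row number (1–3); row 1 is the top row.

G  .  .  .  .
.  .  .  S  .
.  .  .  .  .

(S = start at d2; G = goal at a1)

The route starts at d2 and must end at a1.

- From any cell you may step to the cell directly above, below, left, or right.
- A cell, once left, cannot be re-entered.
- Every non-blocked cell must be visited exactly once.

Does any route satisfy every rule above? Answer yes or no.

yes

One route that works: d2 → d1 → e1 → e2 → e3 → d3 → c3 → c2 → c1 → b1 → b2 → b3 → a3 → a2 → a1.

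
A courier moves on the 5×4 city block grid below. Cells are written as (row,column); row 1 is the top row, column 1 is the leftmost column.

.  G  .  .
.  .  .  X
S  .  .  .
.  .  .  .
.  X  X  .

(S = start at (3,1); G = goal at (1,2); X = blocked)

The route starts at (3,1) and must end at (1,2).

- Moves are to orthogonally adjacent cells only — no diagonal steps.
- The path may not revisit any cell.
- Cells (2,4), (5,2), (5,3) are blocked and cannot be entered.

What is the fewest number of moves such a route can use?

3

The Manhattan distance from (3,1) to (1,2) is |3−1| + |1−2| = 3, so at least 3 moves are needed.
A route of 3 moves achieves this: (3,1) → (2,1) → (1,1) → (1,2).
Since 3 matches the lower bound, it is optimal.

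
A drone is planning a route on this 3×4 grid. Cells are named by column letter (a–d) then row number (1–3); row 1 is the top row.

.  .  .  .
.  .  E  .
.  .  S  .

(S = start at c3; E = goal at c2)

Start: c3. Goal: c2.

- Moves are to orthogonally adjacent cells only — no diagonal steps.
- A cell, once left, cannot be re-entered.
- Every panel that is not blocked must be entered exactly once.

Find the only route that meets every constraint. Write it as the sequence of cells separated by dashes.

Need to visit all 12 open cells exactly once, starting at c3 and ending at c2.
Cell d1 has only two open neighbours (d2 and c1), so the path must pass straight through it: one of those is the cell it's entered from and the other is where it exits.
Route from c3: right to d3, 2× up (reaching d1), 3× left (reaching a1), 2× down (reaching a3), right to b3, up to b2, right to c2 — 11 moves in all.
Check: all 12 open cells covered.

c3 - d3 - d2 - d1 - c1 - b1 - a1 - a2 - a3 - b3 - b2 - c2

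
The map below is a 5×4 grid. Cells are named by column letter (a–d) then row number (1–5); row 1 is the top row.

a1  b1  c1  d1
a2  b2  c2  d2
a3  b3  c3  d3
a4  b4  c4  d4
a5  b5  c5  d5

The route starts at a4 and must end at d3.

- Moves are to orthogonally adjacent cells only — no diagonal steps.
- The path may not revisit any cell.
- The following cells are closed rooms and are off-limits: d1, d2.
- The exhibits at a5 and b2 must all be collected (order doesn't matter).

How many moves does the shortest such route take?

8

Any route passes through a5 and b2 in some order between a4 and d3. Summing Manhattan distances along each leg and taking the cheapest ordering (a4 → a5 → b2 → d3) gives a lower bound of 1 + 4 + 3 = 8 moves.
A route of 8 moves achieves this: a4 → a5 → b5 → b4 → b3 → b2 → c2 → c3 → d3.
Since 8 matches the lower bound, it is optimal.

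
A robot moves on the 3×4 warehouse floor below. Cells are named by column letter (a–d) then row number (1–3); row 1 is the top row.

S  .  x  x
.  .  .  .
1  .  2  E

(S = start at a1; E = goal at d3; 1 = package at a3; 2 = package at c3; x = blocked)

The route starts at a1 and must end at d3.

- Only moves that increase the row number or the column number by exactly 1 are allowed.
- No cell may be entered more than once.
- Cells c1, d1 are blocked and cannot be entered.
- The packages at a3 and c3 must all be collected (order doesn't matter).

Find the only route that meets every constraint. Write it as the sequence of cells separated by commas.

a1, a2, a3, b3, c3, d3

Moves only go right or down, so the column and row indices never decrease.
Route from a1: down 2 to a3, right 3 to d3 — 5 moves in all.
Check: all required cells visited.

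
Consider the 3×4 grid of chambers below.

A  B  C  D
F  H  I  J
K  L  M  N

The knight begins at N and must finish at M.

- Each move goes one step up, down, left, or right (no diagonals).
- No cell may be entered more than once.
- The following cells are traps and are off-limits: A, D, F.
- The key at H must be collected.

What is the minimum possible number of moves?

5

Any route passes through H somewhere between N and M. Summing Manhattan distances along the two legs (N → H → M) gives a lower bound of 3 + 2 = 5 moves.
A route of 5 moves achieves this: N → J → I → H → L → M.
Since 5 matches the lower bound, it is optimal.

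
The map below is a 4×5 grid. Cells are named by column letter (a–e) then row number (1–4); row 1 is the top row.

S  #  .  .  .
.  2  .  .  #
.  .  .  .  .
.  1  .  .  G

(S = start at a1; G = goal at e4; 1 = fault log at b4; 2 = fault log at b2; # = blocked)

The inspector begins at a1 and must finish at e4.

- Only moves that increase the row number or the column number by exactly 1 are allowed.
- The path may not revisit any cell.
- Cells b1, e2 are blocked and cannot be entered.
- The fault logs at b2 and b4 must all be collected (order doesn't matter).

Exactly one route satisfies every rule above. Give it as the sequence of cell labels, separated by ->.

a1 -> a2 -> b2 -> b3 -> b4 -> c4 -> d4 -> e4

Moves only go right or down, so the column and row indices never decrease.
Route from a1: down to a2, right to b2, 2× down (reaching b4), 3× right (reaching e4) — 7 moves in all.
Check: all required cells visited.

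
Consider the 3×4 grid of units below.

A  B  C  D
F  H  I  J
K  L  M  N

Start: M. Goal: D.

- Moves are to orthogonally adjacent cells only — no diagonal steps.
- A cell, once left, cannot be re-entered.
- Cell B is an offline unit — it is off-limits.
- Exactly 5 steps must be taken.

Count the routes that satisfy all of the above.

Need simple routes of exactly 5 moves from M to D (Manhattan distance 3, so 1 moves are spent on a detour and 1 undoing it).
Enumerating: M L H I C D | M L H I J D | M N J I C D.
That gives 3 routes.

3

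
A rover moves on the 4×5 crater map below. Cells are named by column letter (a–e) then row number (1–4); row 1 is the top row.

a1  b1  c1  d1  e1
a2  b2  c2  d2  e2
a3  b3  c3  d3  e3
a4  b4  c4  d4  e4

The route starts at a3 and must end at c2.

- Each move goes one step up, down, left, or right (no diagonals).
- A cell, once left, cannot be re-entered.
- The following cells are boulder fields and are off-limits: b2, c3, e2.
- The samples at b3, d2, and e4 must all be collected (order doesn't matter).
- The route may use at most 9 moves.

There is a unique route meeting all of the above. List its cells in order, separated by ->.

The budget equals the shortest possible length, so every move has to be on a shortest route through the required cells.
Route from a3: right 1 to b3, down 1 to b4, right 3 to e4, up 1 to e3, left 1 to d3, up 1 to d2, left 1 to c2 — 9 moves in all.
Check: all required cells visited; 9 ≤ 9 moves.

a3 -> b3 -> b4 -> c4 -> d4 -> e4 -> e3 -> d3 -> d2 -> c2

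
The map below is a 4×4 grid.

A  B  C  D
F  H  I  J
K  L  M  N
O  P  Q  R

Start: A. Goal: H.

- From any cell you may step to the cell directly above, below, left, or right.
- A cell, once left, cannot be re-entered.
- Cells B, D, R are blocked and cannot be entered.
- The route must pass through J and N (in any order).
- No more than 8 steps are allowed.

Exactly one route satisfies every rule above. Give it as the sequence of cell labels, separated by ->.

The 8-move cap with required stops at J, N leaves no slack for detours.
Route from A: 2× down (reaching K), 3× right (reaching N), up to J, 2× left (reaching H) — 8 moves in all.
Check: all required cells visited; 8 ≤ 8 moves.

A -> F -> K -> L -> M -> N -> J -> I -> H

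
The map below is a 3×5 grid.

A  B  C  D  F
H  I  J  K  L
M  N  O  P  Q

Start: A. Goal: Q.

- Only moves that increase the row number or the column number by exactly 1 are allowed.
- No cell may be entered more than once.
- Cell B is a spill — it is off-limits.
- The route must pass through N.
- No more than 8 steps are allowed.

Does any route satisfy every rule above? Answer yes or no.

yes

One route that works: A → H → M → N → O → P → Q.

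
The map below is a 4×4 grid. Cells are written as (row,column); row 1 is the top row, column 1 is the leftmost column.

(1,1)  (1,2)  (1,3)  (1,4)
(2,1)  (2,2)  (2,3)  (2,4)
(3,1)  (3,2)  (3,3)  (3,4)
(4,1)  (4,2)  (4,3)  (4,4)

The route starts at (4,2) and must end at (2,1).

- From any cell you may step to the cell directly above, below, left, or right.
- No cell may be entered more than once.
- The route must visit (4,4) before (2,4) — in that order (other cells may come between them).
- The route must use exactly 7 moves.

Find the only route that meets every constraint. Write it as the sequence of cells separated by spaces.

(4,2) (4,3) (4,4) (3,4) (2,4) (2,3) (2,2) (2,1)

The waypoints must appear in the order (4,4), (2,4), with no cell reused.
Route from (4,2): 2× right (reaching (4,4)), 2× up (reaching (2,4)), 3× left (reaching (2,1)) — 7 moves in all.
Check: order respected ((4,4) at step 2, (2,4) at step 4); 7 moves as required.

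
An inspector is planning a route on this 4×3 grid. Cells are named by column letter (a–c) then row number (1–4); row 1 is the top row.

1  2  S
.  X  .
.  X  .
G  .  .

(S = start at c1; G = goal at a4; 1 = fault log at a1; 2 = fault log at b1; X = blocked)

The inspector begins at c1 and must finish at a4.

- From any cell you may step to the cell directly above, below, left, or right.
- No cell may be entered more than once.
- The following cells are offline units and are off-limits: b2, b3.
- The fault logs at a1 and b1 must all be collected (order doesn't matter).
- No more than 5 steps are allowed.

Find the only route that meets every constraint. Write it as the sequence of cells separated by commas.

c1, b1, a1, a2, a3, a4

Any route must reach a1 and b1 and still end at a4 within 5 moves, so the order of the required stops is forced.
Route from c1: left 2 to a1, down 3 to a4 — 5 moves in all.
Check: all required cells visited; 5 ≤ 5 moves.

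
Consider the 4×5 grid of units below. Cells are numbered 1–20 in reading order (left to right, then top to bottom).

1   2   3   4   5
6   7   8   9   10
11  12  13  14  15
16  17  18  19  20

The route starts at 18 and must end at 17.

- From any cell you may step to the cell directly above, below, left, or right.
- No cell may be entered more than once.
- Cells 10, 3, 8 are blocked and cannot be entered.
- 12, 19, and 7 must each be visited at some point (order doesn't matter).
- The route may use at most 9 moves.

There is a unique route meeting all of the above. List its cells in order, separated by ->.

18 -> 19 -> 14 -> 13 -> 12 -> 7 -> 6 -> 11 -> 16 -> 17

The budget equals the shortest possible length, so every move has to be on a shortest route through the required cells.
Route from 18: right 1 to 19, up 1 to 14, left 2 to 12, up 1 to 7, left 1 to 6, down 2 to 16, right 1 to 17 — 9 moves in all.
Check: all required cells visited; 9 ≤ 9 moves.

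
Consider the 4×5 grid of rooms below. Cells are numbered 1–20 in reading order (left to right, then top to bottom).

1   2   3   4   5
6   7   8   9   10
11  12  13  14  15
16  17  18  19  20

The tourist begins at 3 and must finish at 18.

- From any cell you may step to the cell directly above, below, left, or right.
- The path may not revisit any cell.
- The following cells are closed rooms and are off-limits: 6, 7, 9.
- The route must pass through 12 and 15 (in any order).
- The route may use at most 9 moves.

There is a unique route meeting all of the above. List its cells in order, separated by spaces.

3 4 5 10 15 14 13 12 17 18

The budget equals the shortest possible length, so every move has to be on a shortest route through the required cells.
Route from 3: right 2 to 5, down 2 to 15, left 3 to 12, down 1 to 17, right 1 to 18 — 9 moves in all.
Check: all required cells visited; 9 ≤ 9 moves.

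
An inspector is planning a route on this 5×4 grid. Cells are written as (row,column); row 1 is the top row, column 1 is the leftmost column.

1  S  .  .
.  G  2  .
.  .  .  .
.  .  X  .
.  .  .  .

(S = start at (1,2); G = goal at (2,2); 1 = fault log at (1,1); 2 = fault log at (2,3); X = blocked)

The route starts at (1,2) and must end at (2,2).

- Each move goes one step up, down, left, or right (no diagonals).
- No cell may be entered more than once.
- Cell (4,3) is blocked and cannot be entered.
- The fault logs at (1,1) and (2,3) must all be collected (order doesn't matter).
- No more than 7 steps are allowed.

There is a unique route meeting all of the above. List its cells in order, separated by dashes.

(1,2) - (1,1) - (2,1) - (3,1) - (3,2) - (3,3) - (2,3) - (2,2)

The 7-move cap with required stops at (1,1), (2,3) leaves no slack for detours.
Route from (1,2): left to (1,1), 2× down (reaching (3,1)), 2× right (reaching (3,3)), up to (2,3), left to (2,2) — 7 moves in all.
Check: all required cells visited; 7 ≤ 7 moves.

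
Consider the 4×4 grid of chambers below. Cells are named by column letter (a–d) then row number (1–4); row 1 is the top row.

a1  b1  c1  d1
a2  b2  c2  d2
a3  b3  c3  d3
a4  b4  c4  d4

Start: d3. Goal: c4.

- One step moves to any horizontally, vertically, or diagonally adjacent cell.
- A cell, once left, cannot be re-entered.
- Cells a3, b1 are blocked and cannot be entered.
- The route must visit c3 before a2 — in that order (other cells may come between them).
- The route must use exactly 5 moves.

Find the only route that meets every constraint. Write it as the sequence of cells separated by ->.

The waypoints must appear in the order c3, a2, with no cell reused.
Route from d3: left 1 to c3, up-left 1 to b2, left 1 to a2, down-right 2 to c4 — 5 moves in all.
Check: order respected (c3 at step 1, a2 at step 3); 5 moves as required.

d3 -> c3 -> b2 -> a2 -> b3 -> c4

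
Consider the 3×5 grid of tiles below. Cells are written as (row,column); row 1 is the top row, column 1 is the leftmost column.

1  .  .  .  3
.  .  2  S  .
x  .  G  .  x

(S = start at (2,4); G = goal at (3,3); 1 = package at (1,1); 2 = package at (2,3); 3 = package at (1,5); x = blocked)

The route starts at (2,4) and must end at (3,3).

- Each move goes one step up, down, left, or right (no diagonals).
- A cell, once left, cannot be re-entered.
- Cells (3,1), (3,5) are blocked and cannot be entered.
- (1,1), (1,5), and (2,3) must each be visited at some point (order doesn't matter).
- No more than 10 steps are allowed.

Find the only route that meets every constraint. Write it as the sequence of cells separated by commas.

(2,4), (2,5), (1,5), (1,4), (1,3), (1,2), (1,1), (2,1), (2,2), (2,3), (3,3)

The 10-move cap with required stops at (1,1), (1,5), (2,3) leaves no slack for detours.
Route from (2,4): right to (2,5), up to (1,5), 4× left (reaching (1,1)), down to (2,1), 2× right (reaching (2,3)), down to (3,3) — 10 moves in all.
Check: all required cells visited; 10 ≤ 10 moves.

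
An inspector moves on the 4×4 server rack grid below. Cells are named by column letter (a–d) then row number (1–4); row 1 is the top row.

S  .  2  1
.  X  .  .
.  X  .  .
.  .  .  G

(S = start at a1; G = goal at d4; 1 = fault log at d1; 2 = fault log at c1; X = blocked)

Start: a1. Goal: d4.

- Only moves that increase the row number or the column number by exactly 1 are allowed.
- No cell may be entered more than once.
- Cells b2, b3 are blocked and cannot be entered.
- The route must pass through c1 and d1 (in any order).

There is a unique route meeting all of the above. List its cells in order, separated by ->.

a1 -> b1 -> c1 -> d1 -> d2 -> d3 -> d4

Moves only go right or down, so the column and row indices never decrease.
Route from a1: right 3 to d1, down 3 to d4 — 6 moves in all.
Check: all required cells visited.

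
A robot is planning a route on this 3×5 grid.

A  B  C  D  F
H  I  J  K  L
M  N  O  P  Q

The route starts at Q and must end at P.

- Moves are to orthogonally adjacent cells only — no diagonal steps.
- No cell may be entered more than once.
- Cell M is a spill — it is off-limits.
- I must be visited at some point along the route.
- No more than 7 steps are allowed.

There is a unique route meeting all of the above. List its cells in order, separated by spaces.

Q L K J I N O P

Any route must reach I and still end at P within 7 moves, so the order of the required stops is forced.
Route from Q: up to L, 3× left (reaching I), down to N, 2× right (reaching P) — 7 moves in all.
Check: all required cells visited; 7 ≤ 7 moves.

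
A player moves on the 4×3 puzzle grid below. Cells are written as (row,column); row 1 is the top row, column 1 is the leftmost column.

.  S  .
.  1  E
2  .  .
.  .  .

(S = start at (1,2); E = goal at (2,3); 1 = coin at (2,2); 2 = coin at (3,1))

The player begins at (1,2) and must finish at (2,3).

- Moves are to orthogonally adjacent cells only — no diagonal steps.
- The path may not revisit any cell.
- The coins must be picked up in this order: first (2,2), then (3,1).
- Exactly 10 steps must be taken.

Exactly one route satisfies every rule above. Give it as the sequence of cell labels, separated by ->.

The waypoints must appear in the order (2,2), (3,1), with no cell reused.
Route from (1,2): left to (1,1), down to (2,1), right to (2,2), down to (3,2), left to (3,1), down to (4,1), 2× right (reaching (4,3)), 2× up (reaching (2,3)) — 10 moves in all.
Check: order respected (1 at step 3, 2 at step 5); 10 moves as required.

(1,2) -> (1,1) -> (2,1) -> (2,2) -> (3,2) -> (3,1) -> (4,1) -> (4,2) -> (4,3) -> (3,3) -> (2,3)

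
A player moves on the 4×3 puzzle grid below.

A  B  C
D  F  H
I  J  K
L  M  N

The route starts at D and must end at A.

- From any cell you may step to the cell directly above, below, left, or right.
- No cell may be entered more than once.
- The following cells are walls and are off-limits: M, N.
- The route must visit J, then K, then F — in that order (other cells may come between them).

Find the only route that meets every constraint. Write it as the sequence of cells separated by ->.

D -> I -> J -> K -> H -> F -> B -> A

The waypoints must appear in the order J, K, F, with no cell reused.
Route from D: down 1 to I, right 2 to K, up 1 to H, left 1 to F, up 1 to B, left 1 to A — 7 moves in all.
Check: order respected (J at step 2, K at step 3, F at step 5).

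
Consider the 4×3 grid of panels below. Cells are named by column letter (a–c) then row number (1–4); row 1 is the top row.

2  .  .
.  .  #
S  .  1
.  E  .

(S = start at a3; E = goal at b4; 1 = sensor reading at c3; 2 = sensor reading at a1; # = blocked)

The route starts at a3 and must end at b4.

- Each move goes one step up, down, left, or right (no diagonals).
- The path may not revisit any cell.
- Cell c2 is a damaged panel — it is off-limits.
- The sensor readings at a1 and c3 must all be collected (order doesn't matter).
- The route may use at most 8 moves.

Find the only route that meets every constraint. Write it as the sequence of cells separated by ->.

The budget equals the shortest possible length, so every move has to be on a shortest route through the required cells.
Route from a3: up 2 to a1, right 1 to b1, down 2 to b3, right 1 to c3, down 1 to c4, left 1 to b4 — 8 moves in all.
Check: all required cells visited; 8 ≤ 8 moves.

a3 -> a2 -> a1 -> b1 -> b2 -> b3 -> c3 -> c4 -> b4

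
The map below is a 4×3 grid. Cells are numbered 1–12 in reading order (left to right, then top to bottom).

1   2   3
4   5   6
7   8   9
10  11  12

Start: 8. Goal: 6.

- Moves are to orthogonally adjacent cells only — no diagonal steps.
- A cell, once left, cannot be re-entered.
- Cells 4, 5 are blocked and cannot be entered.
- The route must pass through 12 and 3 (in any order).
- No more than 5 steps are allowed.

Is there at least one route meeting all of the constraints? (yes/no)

no

Every way from 8 to 3 runs through 6 — but 6 is where the route must end, so it would be entered once on the way to 3 and again at the finish.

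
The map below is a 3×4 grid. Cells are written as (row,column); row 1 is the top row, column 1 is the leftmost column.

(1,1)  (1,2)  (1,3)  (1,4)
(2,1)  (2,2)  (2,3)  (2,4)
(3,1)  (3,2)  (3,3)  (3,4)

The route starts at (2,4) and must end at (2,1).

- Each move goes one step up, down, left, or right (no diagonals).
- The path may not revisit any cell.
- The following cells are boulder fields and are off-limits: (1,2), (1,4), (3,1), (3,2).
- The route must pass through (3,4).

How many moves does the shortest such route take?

5

Any route passes through (3,4) somewhere between (2,4) and (2,1). Summing Manhattan distances along the two legs ((2,4) → (3,4) → (2,1)) gives a lower bound of 1 + 4 = 5 moves.
A route of 5 moves achieves this: (2,4) → (3,4) → (3,3) → (2,3) → (2,2) → (2,1).
Since 5 matches the lower bound, it is optimal.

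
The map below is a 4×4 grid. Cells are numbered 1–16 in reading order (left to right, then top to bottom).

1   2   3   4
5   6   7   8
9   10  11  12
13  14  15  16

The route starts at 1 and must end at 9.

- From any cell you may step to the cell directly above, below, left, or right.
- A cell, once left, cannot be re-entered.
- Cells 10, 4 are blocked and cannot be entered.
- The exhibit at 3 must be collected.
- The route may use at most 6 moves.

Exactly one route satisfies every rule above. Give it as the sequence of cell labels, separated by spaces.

1 2 3 7 6 5 9

The budget equals the shortest possible length, so every move has to be on a shortest route through the required cells.
Route from 1: right 2 to 3, down 1 to 7, left 2 to 5, down 1 to 9 — 6 moves in all.
Check: all required cells visited; 6 ≤ 6 moves.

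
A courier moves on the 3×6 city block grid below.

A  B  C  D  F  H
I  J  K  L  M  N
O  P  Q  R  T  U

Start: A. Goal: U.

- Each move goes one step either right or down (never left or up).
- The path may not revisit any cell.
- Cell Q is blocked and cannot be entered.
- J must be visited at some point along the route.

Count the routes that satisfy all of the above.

6

A right/down-only route from A to U makes exactly 2 down-moves and 5 right-moves in some order.
With no other constraints that would be C(7,2) = 21 routes.
Split at J and multiply the segment counts (each segment already excludes blocked cells): A→J: 2; J→U: 3; product = 6.
That gives 6 routes.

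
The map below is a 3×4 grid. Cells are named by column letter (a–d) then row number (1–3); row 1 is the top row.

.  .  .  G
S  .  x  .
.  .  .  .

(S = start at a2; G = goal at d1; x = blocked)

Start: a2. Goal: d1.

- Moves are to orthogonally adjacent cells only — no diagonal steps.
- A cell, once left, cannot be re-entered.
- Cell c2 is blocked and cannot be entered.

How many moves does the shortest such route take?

The Manhattan distance from a2 to d1 is |2−1| + |1−4| = 4, so at least 4 moves are needed.
A route of 4 moves achieves this: a2 → a1 → b1 → c1 → d1.
Since 4 matches the lower bound, it is optimal.

4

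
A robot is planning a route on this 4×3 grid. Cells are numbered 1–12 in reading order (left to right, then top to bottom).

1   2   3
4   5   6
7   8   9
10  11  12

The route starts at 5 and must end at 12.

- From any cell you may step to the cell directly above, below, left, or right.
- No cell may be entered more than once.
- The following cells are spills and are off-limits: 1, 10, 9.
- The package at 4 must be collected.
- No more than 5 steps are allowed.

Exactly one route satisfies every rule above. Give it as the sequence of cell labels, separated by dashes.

5 - 4 - 7 - 8 - 11 - 12

Any route must reach 4 and still end at 12 within 5 moves, so the order of the required stops is forced.
Route from 5: left 1 to 4, down 1 to 7, right 1 to 8, down 1 to 11, right 1 to 12 — 5 moves in all.
Check: all required cells visited; 5 ≤ 5 moves.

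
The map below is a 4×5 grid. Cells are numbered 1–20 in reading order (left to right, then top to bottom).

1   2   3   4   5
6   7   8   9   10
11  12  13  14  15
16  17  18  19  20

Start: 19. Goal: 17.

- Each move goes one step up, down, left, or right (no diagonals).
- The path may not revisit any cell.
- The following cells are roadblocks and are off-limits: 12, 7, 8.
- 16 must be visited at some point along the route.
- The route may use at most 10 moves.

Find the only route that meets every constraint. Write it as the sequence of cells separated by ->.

19 -> 14 -> 9 -> 4 -> 3 -> 2 -> 1 -> 6 -> 11 -> 16 -> 17

Any route must reach 16 and still end at 17 within 10 moves, so the order of the required stops is forced.
Route from 19: 3× up (reaching 4), 3× left (reaching 1), 3× down (reaching 16), right to 17 — 10 moves in all.
Check: all required cells visited; 10 ≤ 10 moves.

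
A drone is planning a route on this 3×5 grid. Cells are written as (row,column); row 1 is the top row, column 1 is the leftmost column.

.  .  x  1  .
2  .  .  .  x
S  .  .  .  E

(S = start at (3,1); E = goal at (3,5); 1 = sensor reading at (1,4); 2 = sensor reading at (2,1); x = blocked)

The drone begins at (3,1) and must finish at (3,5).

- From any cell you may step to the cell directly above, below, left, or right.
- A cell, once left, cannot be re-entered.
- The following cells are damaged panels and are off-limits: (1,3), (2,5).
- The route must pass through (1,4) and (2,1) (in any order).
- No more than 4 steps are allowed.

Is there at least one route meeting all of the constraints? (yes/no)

no

Even ignoring the no-revisit rule, getting from (3,1) to (3,5), taking the cheapest ordering (3,1) → (2,1) → (1,4) → (3,5) needs at least 1 + 4 + 3 = 8 moves (Manhattan distance per leg), which exceeds the 4-move limit.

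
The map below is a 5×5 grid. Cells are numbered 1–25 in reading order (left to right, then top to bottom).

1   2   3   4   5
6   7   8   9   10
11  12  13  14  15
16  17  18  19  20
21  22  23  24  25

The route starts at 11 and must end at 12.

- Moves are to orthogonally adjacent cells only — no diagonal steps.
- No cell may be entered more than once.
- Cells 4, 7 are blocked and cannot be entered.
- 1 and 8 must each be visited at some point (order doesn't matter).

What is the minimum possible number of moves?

7

Any route passes through 1 and 8 in some order between 11 and 12. Summing Manhattan distances along each leg and taking the cheapest ordering (11 → 1 → 8 → 12) gives a lower bound of 2 + 3 + 2 = 7 moves.
A route of 7 moves achieves this: 11 → 6 → 1 → 2 → 3 → 8 → 13 → 12.
Since 7 matches the lower bound, it is optimal.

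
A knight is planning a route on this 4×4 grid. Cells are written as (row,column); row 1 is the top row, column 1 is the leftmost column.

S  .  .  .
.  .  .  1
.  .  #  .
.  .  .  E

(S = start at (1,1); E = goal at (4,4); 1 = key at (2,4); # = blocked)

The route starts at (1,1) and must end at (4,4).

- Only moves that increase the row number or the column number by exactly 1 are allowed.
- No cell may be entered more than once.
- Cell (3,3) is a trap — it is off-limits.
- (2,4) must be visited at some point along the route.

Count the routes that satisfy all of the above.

A right/down-only route from (1,1) to (4,4) makes exactly 3 down-moves and 3 right-moves in some order.
With no other constraints that would be C(6,3) = 20 routes.
Split at (2,4) and multiply the segment counts (each segment already excludes blocked cells): (1,1)→(2,4): 4; (2,4)→(4,4): 1; product = 4.
That gives 4 routes.

4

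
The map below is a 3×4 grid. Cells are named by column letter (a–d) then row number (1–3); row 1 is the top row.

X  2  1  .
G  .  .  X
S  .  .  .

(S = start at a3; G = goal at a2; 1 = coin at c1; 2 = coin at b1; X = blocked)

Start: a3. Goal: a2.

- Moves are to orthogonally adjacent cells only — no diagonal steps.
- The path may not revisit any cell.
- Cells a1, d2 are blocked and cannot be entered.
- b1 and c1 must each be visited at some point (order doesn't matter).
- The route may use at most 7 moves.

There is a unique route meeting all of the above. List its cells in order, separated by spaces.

a3 b3 c3 c2 c1 b1 b2 a2

Any route must reach b1 and c1 and still end at a2 within 7 moves, so the order of the required stops is forced.
Route from a3: 2× right (reaching c3), 2× up (reaching c1), left to b1, down to b2, left to a2 — 7 moves in all.
Check: all required cells visited; 7 ≤ 7 moves.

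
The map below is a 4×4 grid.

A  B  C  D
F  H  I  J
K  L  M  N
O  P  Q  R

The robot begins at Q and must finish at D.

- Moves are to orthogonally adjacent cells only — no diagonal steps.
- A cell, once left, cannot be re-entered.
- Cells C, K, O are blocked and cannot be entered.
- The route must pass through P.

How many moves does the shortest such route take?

Any route passes through P somewhere between Q and D. Summing Manhattan distances along the two legs (Q → P → D) gives a lower bound of 1 + 5 = 6 moves.
A route of 6 moves achieves this: Q → P → L → H → I → J → D.
Since 6 matches the lower bound, it is optimal.

6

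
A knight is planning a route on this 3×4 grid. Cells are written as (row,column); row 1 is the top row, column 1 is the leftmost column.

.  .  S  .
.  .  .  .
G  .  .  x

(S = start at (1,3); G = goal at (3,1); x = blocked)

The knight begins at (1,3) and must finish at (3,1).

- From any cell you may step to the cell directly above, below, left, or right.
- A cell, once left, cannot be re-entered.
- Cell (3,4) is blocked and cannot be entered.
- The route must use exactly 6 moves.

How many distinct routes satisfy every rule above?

7

Need simple routes of exactly 6 moves from (1,3) to (3,1) (Manhattan distance 4, so 1 moves are spent on a detour and 1 undoing it).
Enumerating: (1,3) (2,3) (3,3) (3,2) (2,2) (2,1) (3,1) | (1,3) (2,3) (2,2) (1,2) (1,1) (2,1) (3,1) | (1,3) (1,2) (2,2) (2,3) (3,3) (3,2) (3,1) | (1,3) (1,2) (1,1) (2,1) (2,2) (3,2) (3,1) | (1,3) (1,4) (2,4) (2,3) (3,3) (3,2) (3,1) | (1,3) (1,4) (2,4) (2,3) (2,2) (3,2) (3,1) | (1,3) (1,4) (2,4) (2,3) (2,2) (2,1) (3,1).
That gives 7 routes.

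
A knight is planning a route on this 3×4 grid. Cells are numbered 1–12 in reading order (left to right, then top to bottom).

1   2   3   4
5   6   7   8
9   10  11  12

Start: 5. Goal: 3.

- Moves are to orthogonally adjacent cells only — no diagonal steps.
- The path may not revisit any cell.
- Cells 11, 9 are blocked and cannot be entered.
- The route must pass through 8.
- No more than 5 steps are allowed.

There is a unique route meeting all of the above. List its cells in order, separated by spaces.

5 6 7 8 4 3

The budget equals the shortest possible length, so every move has to be on a shortest route through the required cells.
Route from 5: 3× right (reaching 8), up to 4, left to 3 — 5 moves in all.
Check: all required cells visited; 5 ≤ 5 moves.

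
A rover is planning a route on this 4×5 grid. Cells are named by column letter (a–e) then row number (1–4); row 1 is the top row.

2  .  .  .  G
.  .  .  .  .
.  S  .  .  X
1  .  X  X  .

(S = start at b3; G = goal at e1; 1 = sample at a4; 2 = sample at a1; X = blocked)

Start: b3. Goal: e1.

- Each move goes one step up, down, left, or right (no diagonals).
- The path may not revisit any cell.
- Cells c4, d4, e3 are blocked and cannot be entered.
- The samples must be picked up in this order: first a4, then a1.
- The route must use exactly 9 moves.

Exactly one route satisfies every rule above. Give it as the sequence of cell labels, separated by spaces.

The waypoints must appear in the order a4, a1, with no cell reused.
Route from b3: down 1 to b4, left 1 to a4, up 3 to a1, right 4 to e1 — 9 moves in all.
Check: order respected (1 at step 2, 2 at step 5); 9 moves as required.

b3 b4 a4 a3 a2 a1 b1 c1 d1 e1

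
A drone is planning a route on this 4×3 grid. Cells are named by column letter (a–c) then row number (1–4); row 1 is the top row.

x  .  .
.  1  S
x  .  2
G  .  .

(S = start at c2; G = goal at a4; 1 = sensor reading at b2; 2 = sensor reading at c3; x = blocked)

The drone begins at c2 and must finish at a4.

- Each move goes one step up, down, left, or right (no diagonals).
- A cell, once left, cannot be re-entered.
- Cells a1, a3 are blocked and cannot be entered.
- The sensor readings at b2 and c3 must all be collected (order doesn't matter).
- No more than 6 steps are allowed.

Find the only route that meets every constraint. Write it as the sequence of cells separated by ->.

The budget equals the shortest possible length, so every move has to be on a shortest route through the required cells.
Route from c2: left 1 to b2, down 1 to b3, right 1 to c3, down 1 to c4, left 2 to a4 — 6 moves in all.
Check: all required cells visited; 6 ≤ 6 moves.

c2 -> b2 -> b3 -> c3 -> c4 -> b4 -> a4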